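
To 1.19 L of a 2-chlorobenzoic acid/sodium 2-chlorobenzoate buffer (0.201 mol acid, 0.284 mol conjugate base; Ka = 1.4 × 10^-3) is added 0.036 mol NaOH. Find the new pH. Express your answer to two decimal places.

OH- converts ClC6H4COOH to ClC6H4COO-: ClC6H4COOH → 0.165 mol, ClC6H4COO- → 0.32 mol.
pKa = −log(1.4 × 10^-3) = 2.854
pH = pKa + log([A⁻]/[HA]) = 2.854 + log(0.32/0.165) = 2.854 +0.288

pH = 3.14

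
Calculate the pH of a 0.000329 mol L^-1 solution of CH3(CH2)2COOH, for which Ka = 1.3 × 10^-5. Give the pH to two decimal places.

CH3(CH2)2COOH ⇌ CH3(CH2)2COO- + H+
Ka = [H+]²/(0.000329 − [H+]) = 1.3 × 10^-5
Here C₀/Ka ≈ 25.3, so the small-[H+] approximation fails. Use the quadratic:
[H+] = [−1.3e-05 + √(1.3e-05² + 1.71e-08)]/2 = 5.92 × 10^-5 M
pH = −log[H+] = −log(5.92 × 10^-5) = 4.23

pH = 4.23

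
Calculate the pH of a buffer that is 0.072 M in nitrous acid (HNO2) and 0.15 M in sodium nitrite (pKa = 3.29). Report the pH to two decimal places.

pH = 3.61

Using pH = pKa + log([base]/[acid]) with [base]/[acid] = 0.15/0.072:
pH = 3.29 + (+0.319) = 3.61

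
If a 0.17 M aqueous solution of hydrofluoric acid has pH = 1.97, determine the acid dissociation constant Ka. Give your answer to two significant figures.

Ka = 7.2 × 10^-4

[H+] = 10^(-1.97) = 1.07 × 10^-2 M
At equilibrium [HA] = 0.17 − 1.07 × 10^-2 = 1.59 × 10^-1 M
Ka = [H+][A-]/[HA] = (1.07 × 10^-2)² / 1.59 × 10^-1 = 7.2 × 10^-4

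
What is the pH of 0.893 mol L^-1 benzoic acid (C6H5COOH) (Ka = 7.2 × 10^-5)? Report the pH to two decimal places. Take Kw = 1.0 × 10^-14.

C6H5COOH ⇌ C6H5COO- + H+
Let x = [H+] at equilibrium. Ka = x²/(0.893 − x).
Since Ka ≪ C₀, x ≈ √(Ka·C₀) = 8.02 × 10^-3 M.
(x/C₀ = 0.9% < 5%, so the approximation holds.)
pH = −log(8.02 × 10^-3) = 2.10

pH = 2.10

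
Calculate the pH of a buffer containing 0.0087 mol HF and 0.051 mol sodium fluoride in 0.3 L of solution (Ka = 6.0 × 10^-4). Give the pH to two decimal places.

pH = 3.99

pKa = −log(6.0 × 10^-4) = 3.222
Using pH = pKa + log([base]/[acid]) with [base]/[acid] = 0.051/0.0087:
pH = 3.222 + (+0.768) = 3.99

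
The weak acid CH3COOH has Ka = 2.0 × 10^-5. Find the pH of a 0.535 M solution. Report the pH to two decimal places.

CH3COOH ⇌ CH3COO- + H+
Ka = [H+]²/(0.535 − [H+]) = 2.0 × 10^-5
Assume [H+] ≪ 0.535: [H+] ≈ √(2.0 × 10^-5 × 0.535) = 3.27 × 10^-3 M
([H+]/C₀ = 0.61% < 5%, so the approximation holds.)
pH = −log[H+] = −log(3.27 × 10^-3) = 2.49

pH = 2.49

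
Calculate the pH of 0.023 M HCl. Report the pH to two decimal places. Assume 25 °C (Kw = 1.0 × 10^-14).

HCl is a strong acid and dissociates completely, so [H+] = 0.023 M.
pH = -log(0.023) = 1.64

pH = 1.64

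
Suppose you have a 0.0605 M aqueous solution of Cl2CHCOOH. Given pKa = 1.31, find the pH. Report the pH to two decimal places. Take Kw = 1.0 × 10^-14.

pH = 1.45

Cl2CHCOOH ⇌ Cl2CHCOO- + H+
Ka = 10^(−1.31) = 4.90 × 10^-2
Ka = [H+]²/(0.0605 − [H+]) = 4.90 × 10^-2
The 5% rule fails; solving [H+]² + Ka·[H+] − Ka·C₀ = 0 exactly:
[H+] = (−Ka + √(Ka² + 4·Ka·C₀))/2 = 3.52 × 10^-2 M
pH = −log[H+] = −log(3.52 × 10^-2) = 1.45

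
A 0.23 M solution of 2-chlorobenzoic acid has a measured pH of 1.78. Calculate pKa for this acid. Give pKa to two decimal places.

[H+] = 10^(-1.78) = 1.66 × 10^-2 M
At equilibrium [HA] = 0.23 − 1.66 × 10^-2 = 2.13 × 10^-1 M
Ka = [H+][A-]/[HA] = (1.66 × 10^-2)² / 2.13 × 10^-1 = 1.29 × 10^-3
pKa = -log(1.29 × 10^-3) = 2.89

pKa = 2.89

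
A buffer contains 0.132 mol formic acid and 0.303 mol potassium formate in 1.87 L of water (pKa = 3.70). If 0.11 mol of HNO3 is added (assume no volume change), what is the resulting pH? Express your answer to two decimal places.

After neutralization: n(HCOOH) = 0.242 mol, n(HCOO-) = 0.193 mol.
Henderson–Hasselbalch with mole ratio 0.193/0.242: pH = 3.70 + (-0.098)

pH = 3.60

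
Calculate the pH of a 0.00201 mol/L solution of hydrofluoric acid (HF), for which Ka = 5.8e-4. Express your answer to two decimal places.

pH = 3.08

HF ⇌ F- + H+
From the ICE table, Ka = [H+]²/(0.00201 − [H+]) = 5.8 × 10^-4.
[H+] is not negligible relative to C₀; solve [H+]² + 0.00058·[H+] − 1.17e-06 = 0.
[H+] = [−0.00058 + √(0.00058² + 4.66e-06)]/2 = 8.28 × 10^-4 M
pH = −log(8.28 × 10^-4) = 3.08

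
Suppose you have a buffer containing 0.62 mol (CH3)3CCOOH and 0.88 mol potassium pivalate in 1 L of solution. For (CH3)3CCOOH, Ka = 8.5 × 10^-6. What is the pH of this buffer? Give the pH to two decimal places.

pH = 5.22

pKa = −log(8.5 × 10^-6) = 5.071
Henderson–Hasselbalch: pH = pKa + log([(CH3)3CCOO-]/[(CH3)3CCOOH]) = 5.071 + log(0.88/0.62)
pH = 5.071 + (+0.152) = 5.22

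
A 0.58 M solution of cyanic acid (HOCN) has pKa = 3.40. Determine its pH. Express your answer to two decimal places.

HOCN ⇌ OCN- + H+
Ka = 10^(−3.40) = 3.98 × 10^-4
Ka = [H+]²/(0.58 − [H+]) = 3.98 × 10^-4
Since Ka ≪ C₀, [H+] ≈ √(Ka·C₀) = 1.52 × 10^-2 M.
pH = −log[H+] = −log(1.52 × 10^-2) = 1.82

pH = 1.82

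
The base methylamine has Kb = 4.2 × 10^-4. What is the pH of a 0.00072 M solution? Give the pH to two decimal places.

pH = 10.58

CH3NH2 + H2O ⇌ CH3NH3+ + OH-
Kb = [OH-]²/(0.00072 − [OH-]) = 4.2 × 10^-4
The 5% rule fails; solving [OH-]² + Kb·[OH-] − Kb·C₀ = 0 exactly:
[OH-] = [−0.00042 + √(0.00042² + 1.21e-06)]/2 = 3.79 × 10^-4 M
pOH = 3.42, so pH = 14.00 − pOH = 10.58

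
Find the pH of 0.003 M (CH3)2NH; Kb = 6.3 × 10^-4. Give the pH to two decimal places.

pH = 11.04

(CH3)2NH + H2O ⇌ (CH3)2NH2+ + OH-
Kb = [OH-]²/(0.003 − [OH-]) = 6.3 × 10^-4
The 5% rule fails; solving [OH-]² + Kb·[OH-] − Kb·C₀ = 0 exactly:
[OH-] = (−Kb + √(Kb² + 4·Kb·C₀))/2 = 1.10 × 10^-3 M
pOH = 2.96, so pH = 14.00 − pOH = 11.04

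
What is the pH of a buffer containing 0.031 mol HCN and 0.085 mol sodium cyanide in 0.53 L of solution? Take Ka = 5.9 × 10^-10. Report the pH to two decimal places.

pKa = −log(5.9 × 10^-10) = 9.229
Using pH = pKa + log([base]/[acid]) with [base]/[acid] = 0.085/0.031:
pH = 9.229 + (+0.438) = 9.67

pH = 9.67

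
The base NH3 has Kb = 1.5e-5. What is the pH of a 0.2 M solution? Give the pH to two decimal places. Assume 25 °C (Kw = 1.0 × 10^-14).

pH = 11.24

NH3 + H2O ⇌ NH4+ + OH-
From the ICE table, Kb = [OH-]²/(0.2 − [OH-]) = 1.5 × 10^-5.
Since Kb ≪ C₀, [OH-] ≈ √(Kb·C₀) = 1.73 × 10^-3 M.
pOH = −log(1.73 × 10^-3) = 2.76; pH = 14.00 − 2.76 = 11.24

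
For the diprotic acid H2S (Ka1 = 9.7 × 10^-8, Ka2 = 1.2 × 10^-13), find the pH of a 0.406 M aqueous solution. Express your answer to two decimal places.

Since Ka1 ≫ Ka2, the first ionization dominates [H+].
Ka1 = x²/(0.406 − x) = 9.7 × 10^-8
x ≈ √(9.7 × 10^-8 × 0.406) = 1.98 × 10^-4 M
pH = −log(1.98 × 10^-4) = 3.70

pH = 3.70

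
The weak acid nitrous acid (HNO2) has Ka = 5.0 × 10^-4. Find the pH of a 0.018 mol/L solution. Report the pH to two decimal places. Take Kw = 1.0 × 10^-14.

HNO2 ⇌ NO2- + H+
Ka = [H+]²/(0.018 − [H+]) = 5.0 × 10^-4
The 5% rule fails; solving [H+]² + Ka·[H+] − Ka·C₀ = 0 exactly:
[H+] = (−Ka + √(Ka² + 4·Ka·C₀))/2 = 2.76 × 10^-3 M
pH = −log[H+] = −log(2.76 × 10^-3) = 2.56

pH = 2.56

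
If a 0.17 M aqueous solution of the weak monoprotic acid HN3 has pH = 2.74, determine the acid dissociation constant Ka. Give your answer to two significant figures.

[H+] = 10^(-2.74) = 1.82 × 10^-3 M
At equilibrium [HA] = 0.17 − 1.82 × 10^-3 = 1.68 × 10^-1 M
Ka = [H+][A-]/[HA] = (1.82 × 10^-3)² / 1.68 × 10^-1 = 2.0 × 10^-5

Ka = 2.0 × 10^-5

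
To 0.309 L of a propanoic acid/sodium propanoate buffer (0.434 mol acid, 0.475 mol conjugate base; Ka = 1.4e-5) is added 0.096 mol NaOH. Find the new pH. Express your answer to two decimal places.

pH = 5.08

OH- converts CH3CH2COOH to CH3CH2COO-: CH3CH2COOH → 0.338 mol, CH3CH2COO- → 0.571 mol.
pKa = −log(1.4 × 10^-5) = 4.854
pH = pKa + log(n_CH3CH2COO-/n_CH3CH2COOH) = 4.854 + log(0.571/0.338) = 4.854 + (+0.228)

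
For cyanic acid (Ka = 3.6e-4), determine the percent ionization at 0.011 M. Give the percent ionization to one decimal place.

HOCN ⇌ OCN- + H+; let x = [H+] at equilibrium.
Ka = x²/(C₀ − x); solving the quadratic gives x = 1.82 × 10^-3 M.
Fraction ionized = 1.82 × 10^-3 / 0.011 = 0.1655 → 16.5%

16.5%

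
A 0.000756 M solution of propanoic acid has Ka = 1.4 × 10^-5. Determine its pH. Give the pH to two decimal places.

CH3CH2COOH ⇌ CH3CH2COO- + H+
Let x = [H+] at equilibrium. Ka = x²/(0.000756 − x).
Here C₀/Ka ≈ 54, so the small-x approximation fails. Use the quadratic:
x = [−1.4e-05 + √(1.4e-05² + 4.23e-08)]/2 = 9.61 × 10^-5 M
pH = −log(9.61 × 10^-5) = 4.02

pH = 4.02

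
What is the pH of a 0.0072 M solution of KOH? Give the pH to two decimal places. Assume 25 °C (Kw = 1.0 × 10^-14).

KOH is a strong base; [OH-] = 0.0072 M.
pOH = -log(0.0072) = 2.14
pH = 14.00 - 2.14 = 11.86

pH = 11.86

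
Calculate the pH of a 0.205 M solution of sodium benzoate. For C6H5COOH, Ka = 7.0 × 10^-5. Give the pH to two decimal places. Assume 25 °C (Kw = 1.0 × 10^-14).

pH = 8.73

C6H5COO- is the conjugate base of the weak acid C6H5COOH.
Kb = Kw/Ka = 1.0×10^-14 / 7.0 × 10^-5 = 1.43 × 10^-10
From the ICE table, Kb = x²/(0.205 − x) = 1.43 × 10^-10.
Neglecting x in the denominator: x = √(1.43 × 10^-10 × 0.205) = 5.41 × 10^-6 M
pOH = −log(5.41 × 10^-6) = 5.27; pH = 14.00 − 5.27 = 8.73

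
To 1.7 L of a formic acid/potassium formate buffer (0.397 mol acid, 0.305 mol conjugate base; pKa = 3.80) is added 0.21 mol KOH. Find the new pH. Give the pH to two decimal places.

OH- converts HCOOH to HCOO-: HCOOH → 0.187 mol, HCOO- → 0.515 mol.
Henderson–Hasselbalch with mole ratio 0.515/0.187: pH = 3.80 + (+0.440)

pH = 4.24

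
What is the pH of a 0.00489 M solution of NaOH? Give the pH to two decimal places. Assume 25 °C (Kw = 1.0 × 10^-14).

pH = 11.69

NaOH is a strong base; [OH-] = 0.00489 M.
pOH = -log(0.00489) = 2.31
pH = 14.00 - 2.31 = 11.69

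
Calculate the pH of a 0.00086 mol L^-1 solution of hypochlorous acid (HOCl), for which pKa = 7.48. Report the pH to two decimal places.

pH = 5.27

HOCl ⇌ OCl- + H+
Ka = 10^(−7.48) = 3.31 × 10^-8
From the ICE table, Ka = x²/(0.00086 − x) = 3.31 × 10^-8.
Assume x ≪ 0.00086: x ≈ √(3.31 × 10^-8 × 0.00086) = 5.34 × 10^-6 M
(x/C₀ = 0.62% < 5%, so the approximation holds.)
pH = −log(5.34 × 10^-6) = 5.27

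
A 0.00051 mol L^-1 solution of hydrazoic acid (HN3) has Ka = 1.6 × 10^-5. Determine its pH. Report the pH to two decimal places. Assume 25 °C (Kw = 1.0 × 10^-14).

pH = 4.08

HN3 ⇌ N3- + H+
Ka = [H+]²/(0.00051 − [H+]) = 1.6 × 10^-5
Here C₀/Ka ≈ 31.9, so the small-[H+] approximation fails. Use the quadratic:
[H+] = (−Ka + √(Ka² + 4·Ka·C₀))/2 = 8.27 × 10^-5 M
pH = −log(8.27 × 10^-5) = 4.08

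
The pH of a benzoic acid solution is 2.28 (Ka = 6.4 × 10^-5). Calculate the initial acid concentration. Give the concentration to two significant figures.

C₀ = 4.4 × 10^-1 M

[H+] = 10^(-2.28) = 5.25 × 10^-3 M = x
Ka = x²/(C₀ − x) ⇒ C₀ = x + x²/Ka
C₀ = 5.25 × 10^-3 + (5.25 × 10^-3)²/(6.4 × 10^-5) = 4.36 × 10^-1 M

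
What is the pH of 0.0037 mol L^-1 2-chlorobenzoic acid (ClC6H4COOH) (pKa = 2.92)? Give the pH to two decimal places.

pH = 2.80

ClC6H4COOH ⇌ ClC6H4COO- + H+
Ka = 10^(−2.92) = 1.20 × 10^-3
Ka = x²/(0.0037 − x) = 1.20 × 10^-3
Here C₀/Ka ≈ 3.08, so the small-x approximation fails. Use the quadratic:
x = (−Ka + √(Ka² + 4·Ka·C₀))/2 = 1.59 × 10^-3 M
pH = −log(1.59 × 10^-3) = 2.80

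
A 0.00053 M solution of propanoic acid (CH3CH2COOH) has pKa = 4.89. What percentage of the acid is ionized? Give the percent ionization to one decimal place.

14.4%

CH3CH2COOH ⇌ CH3CH2COO- + H+; let x = [H+] at equilibrium.
Ka = 10^(−4.89) = 1.29 × 10^-5
Solve x² + 1.29e-05x − 6.84e-09 = 0 → x = 7.65 × 10^-5 M
% ionization = x/C₀ × 100% = 7.65 × 10^-5/0.00053 × 100% = 14.4%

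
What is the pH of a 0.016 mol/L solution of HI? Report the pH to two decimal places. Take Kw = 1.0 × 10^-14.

HI is a strong acid and dissociates completely, so [H+] = 0.016 M.
pH = -log(0.016) = 1.80

pH = 1.80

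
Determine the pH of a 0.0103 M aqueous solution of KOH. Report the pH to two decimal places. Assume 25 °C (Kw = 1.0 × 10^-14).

pH = 12.01

KOH is a strong base; [OH-] = 0.0103 M.
pOH = -log(0.0103) = 1.99
pH = 14.00 - 1.99 = 12.01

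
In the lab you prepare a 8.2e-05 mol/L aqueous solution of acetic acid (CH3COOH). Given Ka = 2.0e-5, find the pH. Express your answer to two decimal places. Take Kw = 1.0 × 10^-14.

pH = 4.50

CH3COOH ⇌ CH3COO- + H+
Ka = [H+]²/(8.2e-05 − [H+]) = 2.0 × 10^-5
[H+] is not negligible relative to C₀; solve [H+]² + 2e-05·[H+] − 1.64e-09 = 0.
[H+] = (−Ka + √(Ka² + 4·Ka·C₀))/2 = 3.17 × 10^-5 M
pH = −log(3.17 × 10^-5) = 4.50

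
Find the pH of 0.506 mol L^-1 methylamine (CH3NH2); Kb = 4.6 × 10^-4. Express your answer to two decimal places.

pH = 12.18

CH3NH2 + H2O ⇌ CH3NH3+ + OH-
Kb = [OH-]²/(0.506 − [OH-]) = 4.6 × 10^-4
Neglecting [OH-] in the denominator: [OH-] = √(4.6 × 10^-4 × 0.506) = 1.53 × 10^-2 M
Check: 3% ionized — well under 5%, approximation valid.
pOH = 1.82, so pH = 14.00 − pOH = 12.18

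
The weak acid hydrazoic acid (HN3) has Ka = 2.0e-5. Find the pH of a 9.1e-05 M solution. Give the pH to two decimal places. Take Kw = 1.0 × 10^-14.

pH = 4.47

HN3 ⇌ N3- + H+
From the ICE table, Ka = x²/(9.1e-05 − x) = 2.0 × 10^-5.
The 5% rule fails; solving x² + Ka·x − Ka·C₀ = 0 exactly:
x = (−Ka + √(Ka² + 4·Ka·C₀))/2 = 3.38 × 10^-5 M
pH = −log(3.38 × 10^-5) = 4.47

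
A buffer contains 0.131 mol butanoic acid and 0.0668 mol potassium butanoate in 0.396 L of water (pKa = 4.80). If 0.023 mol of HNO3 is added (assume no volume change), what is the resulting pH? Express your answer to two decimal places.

pH = 4.25

Added H+ converts CH3(CH2)2COO- to CH3(CH2)2COOH: CH3(CH2)2COOH → 0.154 mol, CH3(CH2)2COO- → 0.0438 mol.
pH = pKa + log(n_CH3(CH2)2COO-/n_CH3(CH2)2COOH) = 4.80 + log(0.0438/0.154) = 4.80 + (-0.546)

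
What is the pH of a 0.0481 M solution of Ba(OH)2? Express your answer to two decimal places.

pH = 12.98

Ba(OH)2 is a strong base (each formula unit releases 2 OH-); [OH-] = 0.0962 M.
pOH = -log(0.0962) = 1.02
pH = 14.00 - 1.02 = 12.98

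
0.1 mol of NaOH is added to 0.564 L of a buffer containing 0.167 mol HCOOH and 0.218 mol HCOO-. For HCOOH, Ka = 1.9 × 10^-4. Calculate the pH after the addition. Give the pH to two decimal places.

pH = 4.40

OH- converts HCOOH to HCOO-: HCOOH → 0.067 mol, HCOO- → 0.318 mol.
pKa = −log(1.9 × 10^-4) = 3.721
pH = pKa + log(n_HCOO-/n_HCOOH) = 3.721 + log(0.318/0.067) = 3.721 + (+0.676)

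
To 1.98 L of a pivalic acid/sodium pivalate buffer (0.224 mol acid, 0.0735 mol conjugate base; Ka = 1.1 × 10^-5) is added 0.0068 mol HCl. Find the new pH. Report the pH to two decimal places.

Added H+ converts (CH3)3CCOO- to (CH3)3CCOOH: (CH3)3CCOOH → 0.231 mol, (CH3)3CCOO- → 0.0667 mol.
pKa = −log(1.1 × 10^-5) = 4.959
pH = pKa + log([A⁻]/[HA]) = 4.959 + log(0.0667/0.231) = 4.959 -0.539

pH = 4.42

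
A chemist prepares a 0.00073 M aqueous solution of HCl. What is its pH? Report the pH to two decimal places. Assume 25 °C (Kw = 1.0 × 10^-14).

pH = 3.14

HCl is a strong acid and dissociates completely, so [H+] = 0.00073 M.
pH = -log(0.00073) = 3.14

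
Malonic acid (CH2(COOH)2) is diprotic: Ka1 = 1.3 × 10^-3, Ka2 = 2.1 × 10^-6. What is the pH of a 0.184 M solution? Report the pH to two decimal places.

Since Ka1 ≫ Ka2, the first ionization dominates [H+].
Ka1 = x²/(0.184 − x) = 1.3 × 10^-3
Solving the quadratic: x = (−Ka1 + √(Ka1² + 4·Ka1·C₀))/2 = 1.48 × 10^-2 M
pH = −log(1.48 × 10^-2) = 1.83

pH = 1.83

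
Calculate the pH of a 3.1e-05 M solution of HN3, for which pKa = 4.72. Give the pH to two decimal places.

pH = 4.78

HN3 ⇌ N3- + H+
Ka = 10^(−4.72) = 1.91 × 10^-5
Ka = [H+]²/(3.1e-05 − [H+]) = 1.91 × 10^-5
Here C₀/Ka ≈ 1.62, so the small-[H+] approximation fails. Use the quadratic:
[H+] = [−1.91e-05 + √(1.91e-05² + 2.37e-09)]/2 = 1.66 × 10^-5 M
pH = −log[H+] = −log(1.66 × 10^-5) = 4.78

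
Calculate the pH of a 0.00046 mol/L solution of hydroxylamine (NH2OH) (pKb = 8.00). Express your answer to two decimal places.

pH = 8.33

NH2OH + H2O ⇌ NH3OH+ + OH-
Kb = 10^(−8.00) = 1.00 × 10^-8
Kb = [OH-]²/(0.00046 − [OH-]) = 1.00 × 10^-8
Assume [OH-] ≪ 0.00046: [OH-] ≈ √(1.00 × 10^-8 × 0.00046) = 2.14 × 10^-6 M
Check: 0.47% ionized — well under 5%, approximation valid.
pOH = −log(2.14 × 10^-6) = 5.67; pH = 14.00 − 5.67 = 8.33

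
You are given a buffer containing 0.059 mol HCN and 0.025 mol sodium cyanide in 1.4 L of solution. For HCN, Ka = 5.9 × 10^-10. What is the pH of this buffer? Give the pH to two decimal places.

pH = 8.86

pKa = −log(5.9 × 10^-10) = 9.229
Henderson–Hasselbalch: pH = pKa + log([CN-]/[HCN]) = 9.229 + log(0.025/0.059)
pH = 9.229 + (-0.373) = 8.86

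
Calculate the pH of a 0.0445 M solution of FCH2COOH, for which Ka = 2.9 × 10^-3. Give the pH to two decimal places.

pH = 2.00

FCH2COOH ⇌ FCH2COO- + H+
From the ICE table, Ka = x²/(0.0445 − x) = 2.9 × 10^-3.
x is not negligible relative to C₀; solve x² + 0.0029·x − 0.000129 = 0.
x = (−Ka + √(Ka² + 4·Ka·C₀))/2 = 1.00 × 10^-2 M
pH = −log(1.00 × 10^-2) = 2.00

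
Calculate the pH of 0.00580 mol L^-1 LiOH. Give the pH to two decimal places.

pH = 11.76

LiOH is a strong base; [OH-] = 0.0058 M.
pOH = -log(0.0058) = 2.24
pH = 14.00 - 2.24 = 11.76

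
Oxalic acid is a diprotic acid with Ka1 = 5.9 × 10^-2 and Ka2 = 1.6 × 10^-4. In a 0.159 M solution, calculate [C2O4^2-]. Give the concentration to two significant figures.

First ionization gives [H+] ≈ [HC2O4-] = 7.17 × 10^-2 M.
Second step: Ka2 = [H+][C2O4^2-]/[HC2O4-] ≈ [C2O4^2-] (since [H+] ≈ [HC2O4-]).
So [C2O4^2-] ≈ Ka2.

1.6 × 10^-4 M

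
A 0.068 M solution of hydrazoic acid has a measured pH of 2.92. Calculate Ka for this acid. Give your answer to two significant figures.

[H+] = 10^(-2.92) = 1.20 × 10^-3 M
At equilibrium [HA] = 0.068 − 1.20 × 10^-3 = 6.68 × 10^-2 M
Ka = [H+][A-]/[HA] = (1.20 × 10^-3)² / 6.68 × 10^-2 = 2.2 × 10^-5

Ka = 2.2 × 10^-5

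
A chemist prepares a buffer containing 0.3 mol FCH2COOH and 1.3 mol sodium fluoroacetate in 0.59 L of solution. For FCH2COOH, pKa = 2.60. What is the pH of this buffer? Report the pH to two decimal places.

pH = 3.24

Henderson–Hasselbalch: pH = pKa + log([FCH2COO-]/[FCH2COOH]) = 2.60 + log(1.3/0.3)
pH = 2.60 + (+0.637) = 3.24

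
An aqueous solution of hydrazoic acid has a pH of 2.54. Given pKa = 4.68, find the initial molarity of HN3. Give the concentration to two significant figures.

C₀ = 4.0 × 10^-1 M

[H+] = 10^(-2.54) = 2.88 × 10^-3 M = x
Ka = 10^(−4.68) = 2.09 × 10^-5
Ka = x²/(C₀ − x) ⇒ C₀ = x + x²/Ka
C₀ = 2.88 × 10^-3 + (2.88 × 10^-3)²/(2.09 × 10^-5) = 4.00 × 10^-1 M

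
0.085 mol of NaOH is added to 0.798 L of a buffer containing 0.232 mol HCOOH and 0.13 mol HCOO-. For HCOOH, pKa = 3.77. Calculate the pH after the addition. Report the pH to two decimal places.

pH = 3.94

After neutralization: n(HCOOH) = 0.147 mol, n(HCOO-) = 0.215 mol.
pH = pKa + log([A⁻]/[HA]) = 3.77 + log(0.215/0.147) = 3.77 +0.165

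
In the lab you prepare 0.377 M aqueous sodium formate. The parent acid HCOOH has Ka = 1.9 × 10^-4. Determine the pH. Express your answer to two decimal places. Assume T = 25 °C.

HCOO- is the conjugate base of the weak acid HCOOH.
Kb = Kw/Ka = 1.0×10^-14 / 1.9 × 10^-4 = 5.26 × 10^-11
Kb = x²/(0.377 − x) = 5.26 × 10^-11
Assume x ≪ 0.377: x ≈ √(5.26 × 10^-11 × 0.377) = 4.45 × 10^-6 M
pOH = −log(4.45 × 10^-6) = 5.35; pH = 14.00 − 5.35 = 8.65

pH = 8.65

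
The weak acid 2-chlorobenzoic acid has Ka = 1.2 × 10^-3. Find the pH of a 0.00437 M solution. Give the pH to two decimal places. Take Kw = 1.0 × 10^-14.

ClC6H4COOH ⇌ ClC6H4COO- + H+
Ka = [H+]²/(0.00437 − [H+]) = 1.2 × 10^-3
Here C₀/Ka ≈ 3.64, so the small-[H+] approximation fails. Use the quadratic:
[H+] = [−0.0012 + √(0.0012² + 2.1e-05)]/2 = 1.77 × 10^-3 M
pH = −log(1.77 × 10^-3) = 2.75

pH = 2.75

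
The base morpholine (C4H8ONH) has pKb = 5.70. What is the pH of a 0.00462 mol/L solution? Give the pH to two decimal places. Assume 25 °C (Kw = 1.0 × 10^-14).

C4H8ONH + H2O ⇌ C4H8ONH2+ + OH-
Kb = 10^(−5.70) = 2.00 × 10^-6
From the ICE table, Kb = x²/(0.00462 − x) = 2.00 × 10^-6.
Assume x ≪ 0.00462: x ≈ √(2.00 × 10^-6 × 0.00462) = 9.61 × 10^-5 M
(x/C₀ = 2.1% < 5%, so the approximation holds.)
pOH = 4.02, so pH = 14.00 − pOH = 9.98

pH = 9.98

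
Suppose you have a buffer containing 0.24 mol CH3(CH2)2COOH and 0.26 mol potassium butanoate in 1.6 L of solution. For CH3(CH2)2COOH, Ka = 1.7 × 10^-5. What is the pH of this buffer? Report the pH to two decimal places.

pH = 4.80

pKa = −log(1.7 × 10^-5) = 4.770
Using pH = pKa + log([base]/[acid]) with [base]/[acid] = 0.26/0.24:
pH = 4.770 + (+0.035) = 4.80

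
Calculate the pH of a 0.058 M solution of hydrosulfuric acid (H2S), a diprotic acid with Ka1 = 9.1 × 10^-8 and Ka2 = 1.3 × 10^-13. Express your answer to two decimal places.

pH = 4.14

Ka1 ≫ Ka2, so treat the first dissociation as the only significant source of H+.
Ka1 = x²/(0.058 − x) = 9.1 × 10^-8
x ≈ √(9.1 × 10^-8 × 0.058) = 7.26 × 10^-5 M
pH = −log(7.26 × 10^-5) = 4.14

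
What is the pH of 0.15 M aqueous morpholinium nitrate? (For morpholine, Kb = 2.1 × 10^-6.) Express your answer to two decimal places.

pH = 4.57

C4H8ONH2+ is the conjugate acid of the weak base C4H8ONH.
Ka = Kw/Kb = 1.0×10^-14 / 2.1 × 10^-6 = 4.76 × 10^-9
Ka = [H+]²/(0.15 − [H+]) = 4.76 × 10^-9
Since Ka ≪ C₀, [H+] ≈ √(Ka·C₀) = 2.67 × 10^-5 M.
Check: 0.018% ionized — well under 5%, approximation valid.
pH = −log[H+] = −log(2.67 × 10^-5) = 4.57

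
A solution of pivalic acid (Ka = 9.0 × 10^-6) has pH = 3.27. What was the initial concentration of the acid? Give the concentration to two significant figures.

[H+] = 10^(-3.27) = 5.37 × 10^-4 M = x
Ka = x²/(C₀ − x) ⇒ C₀ = x + x²/Ka
C₀ = 5.37 × 10^-4 + (5.37 × 10^-4)²/(9.0 × 10^-6) = 3.26 × 10^-2 M

C₀ = 3.3 × 10^-2 M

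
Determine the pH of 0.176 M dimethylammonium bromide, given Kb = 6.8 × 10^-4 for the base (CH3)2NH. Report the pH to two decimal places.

(CH3)2NH2+ is the conjugate acid of the weak base (CH3)2NH.
Ka = Kw/Kb = 1.0×10^-14 / 6.8 × 10^-4 = 1.47 × 10^-11
From the ICE table, Ka = [H+]²/(0.176 − [H+]) = 1.47 × 10^-11.
Neglecting [H+] in the denominator: [H+] = √(1.47 × 10^-11 × 0.176) = 1.61 × 10^-6 M
pH = −log(1.61 × 10^-6) = 5.79

pH = 5.79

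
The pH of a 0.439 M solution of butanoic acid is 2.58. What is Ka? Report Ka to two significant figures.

[H+] = 10^(-2.58) = 2.63 × 10^-3 M
At equilibrium [HA] = 0.439 − 2.63 × 10^-3 = 4.36 × 10^-1 M
Ka = [H+][A-]/[HA] = (2.63 × 10^-3)² / 4.36 × 10^-1 = 1.6 × 10^-5

Ka = 1.6 × 10^-5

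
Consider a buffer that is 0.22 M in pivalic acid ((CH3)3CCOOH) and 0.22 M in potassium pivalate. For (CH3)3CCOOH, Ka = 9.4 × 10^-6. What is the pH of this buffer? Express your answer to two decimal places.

pH = 5.03

pKa = −log(9.4 × 10^-6) = 5.027
Using pH = pKa + log([base]/[acid]) with [base]/[acid] = 0.22/0.22:
pH = 5.027 + (+0.000) = 5.03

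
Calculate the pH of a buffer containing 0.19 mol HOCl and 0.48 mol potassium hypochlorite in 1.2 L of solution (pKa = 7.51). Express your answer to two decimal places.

pH = 7.91

Using pH = pKa + log([base]/[acid]) with [base]/[acid] = 0.48/0.19:
pH = 7.51 + (+0.402) = 7.91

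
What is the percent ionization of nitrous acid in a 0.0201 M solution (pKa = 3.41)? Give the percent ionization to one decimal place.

HNO2 ⇌ NO2- + H+; let x = [H+] at equilibrium.
Ka = 10^(−3.41) = 3.89 × 10^-4
Solve x² + 0.000389x − 7.82e-06 = 0 → x = 2.61 × 10^-3 M
% ionization = x/C₀ × 100% = 2.61 × 10^-3/0.0201 × 100% = 13.0%

13.0%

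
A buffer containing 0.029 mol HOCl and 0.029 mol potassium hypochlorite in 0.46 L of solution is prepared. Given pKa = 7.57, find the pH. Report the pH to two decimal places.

pH = 7.57

pH = pKa + log([A⁻]/[HA]) = 7.57 + log(0.029/0.029)
pH = 7.57 + (+0.000) = 7.57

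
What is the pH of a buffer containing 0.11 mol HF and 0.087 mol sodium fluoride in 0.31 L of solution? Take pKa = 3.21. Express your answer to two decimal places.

pH = pKa + log([A⁻]/[HA]) = 3.21 + log(0.087/0.11)
pH = 3.21 + (-0.102) = 3.11

pH = 3.11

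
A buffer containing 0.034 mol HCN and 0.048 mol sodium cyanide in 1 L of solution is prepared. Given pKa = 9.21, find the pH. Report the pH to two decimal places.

pH = 9.36

Using pH = pKa + log([base]/[acid]) with [base]/[acid] = 0.048/0.034:
pH = 9.21 + (+0.150) = 9.36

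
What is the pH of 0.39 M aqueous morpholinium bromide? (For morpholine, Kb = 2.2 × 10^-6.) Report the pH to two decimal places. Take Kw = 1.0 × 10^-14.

C4H8ONH2+ is the conjugate acid of the weak base C4H8ONH.
Ka = Kw/Kb = 1.0×10^-14 / 2.2 × 10^-6 = 4.55 × 10^-9
Ka = x²/(0.39 − x) = 4.55 × 10^-9
Neglecting x in the denominator: x = √(4.55 × 10^-9 × 0.39) = 4.21 × 10^-5 M
(x/C₀ = 0.011% < 5%, so the approximation holds.)
pH = −log(4.21 × 10^-5) = 4.38

pH = 4.38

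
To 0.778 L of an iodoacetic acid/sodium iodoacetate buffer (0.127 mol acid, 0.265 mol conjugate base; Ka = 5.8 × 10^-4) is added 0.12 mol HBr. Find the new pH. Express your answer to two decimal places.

pH = 3.01

After neutralization: n(ICH2COOH) = 0.247 mol, n(ICH2COO-) = 0.145 mol.
pKa = −log(5.8 × 10^-4) = 3.237
pH = pKa + log(n_ICH2COO-/n_ICH2COOH) = 3.237 + log(0.145/0.247) = 3.237 + (-0.231)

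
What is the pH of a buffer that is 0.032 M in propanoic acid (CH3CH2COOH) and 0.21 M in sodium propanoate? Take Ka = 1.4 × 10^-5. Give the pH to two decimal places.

pH = 5.67

pKa = −log(1.4 × 10^-5) = 4.854
Henderson–Hasselbalch: pH = pKa + log([CH3CH2COO-]/[CH3CH2COOH]) = 4.854 + log(0.21/0.032)
pH = 4.854 + (+0.817) = 5.67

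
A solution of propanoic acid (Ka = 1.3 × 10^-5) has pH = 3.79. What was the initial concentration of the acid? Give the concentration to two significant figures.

C₀ = 2.2 × 10^-3 M

[H+] = 10^(-3.79) = 1.62 × 10^-4 M = x
Ka = x²/(C₀ − x) ⇒ C₀ = x + x²/Ka
C₀ = 1.62 × 10^-4 + (1.62 × 10^-4)²/(1.3 × 10^-5) = 2.18 × 10^-3 M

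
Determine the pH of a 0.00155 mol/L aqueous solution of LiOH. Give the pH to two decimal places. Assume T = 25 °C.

pH = 11.19

LiOH is a strong base; [OH-] = 0.00155 M.
pOH = -log(0.00155) = 2.81
pH = 14.00 - 2.81 = 11.19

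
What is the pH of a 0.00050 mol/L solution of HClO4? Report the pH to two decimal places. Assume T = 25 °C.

HClO4 is a strong acid and dissociates completely, so [H+] = 0.00050 M.
pH = -log(0.0005) = 3.30

pH = 3.30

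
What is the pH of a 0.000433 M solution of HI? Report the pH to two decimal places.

HI is a strong acid and dissociates completely, so [H+] = 0.000433 M.
pH = -log(0.000433) = 3.36

pH = 3.36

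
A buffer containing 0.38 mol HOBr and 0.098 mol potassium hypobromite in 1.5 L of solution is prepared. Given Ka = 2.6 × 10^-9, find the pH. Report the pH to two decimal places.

pH = 8.00

pKa = −log(2.6 × 10^-9) = 8.585
pH = pKa + log([A⁻]/[HA]) = 8.585 + log(0.098/0.38)
pH = 8.585 + (-0.589) = 8.00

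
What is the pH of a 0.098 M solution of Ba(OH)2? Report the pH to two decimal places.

pH = 13.29

Ba(OH)2 is a strong base (each formula unit releases 2 OH-); [OH-] = 0.196 M.
pOH = -log(0.196) = 0.71
pH = 14.00 - 0.71 = 13.29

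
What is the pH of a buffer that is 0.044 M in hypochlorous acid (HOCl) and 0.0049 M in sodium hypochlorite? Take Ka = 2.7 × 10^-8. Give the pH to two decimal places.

pKa = −log(2.7 × 10^-8) = 7.569
Henderson–Hasselbalch: pH = pKa + log([OCl-]/[HOCl]) = 7.569 + log(0.0049/0.044)
pH = 7.569 + (-0.953) = 6.62

pH = 6.62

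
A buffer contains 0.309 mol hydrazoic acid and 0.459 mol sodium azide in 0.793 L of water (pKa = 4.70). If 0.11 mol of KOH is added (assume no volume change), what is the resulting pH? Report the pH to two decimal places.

pH = 5.16

After neutralization: n(HN3) = 0.199 mol, n(N3-) = 0.569 mol.
pH = pKa + log([A⁻]/[HA]) = 4.70 + log(0.569/0.199) = 4.70 +0.456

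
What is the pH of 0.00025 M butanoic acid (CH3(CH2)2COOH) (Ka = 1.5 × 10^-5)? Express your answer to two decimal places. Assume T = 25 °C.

pH = 4.27

CH3(CH2)2COOH ⇌ CH3(CH2)2COO- + H+
Ka = [H+]²/(0.00025 − [H+]) = 1.5 × 10^-5
The 5% rule fails; solving [H+]² + Ka·[H+] − Ka·C₀ = 0 exactly:
[H+] = (−Ka + √(Ka² + 4·Ka·C₀))/2 = 5.42 × 10^-5 M
pH = −log(5.42 × 10^-5) = 4.27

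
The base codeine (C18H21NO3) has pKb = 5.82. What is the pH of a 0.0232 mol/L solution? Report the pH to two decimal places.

pH = 10.27

C18H21NO3 + H2O ⇌ C18H22NO3+ + OH-
Kb = 10^(−5.82) = 1.51 × 10^-6
From the ICE table, Kb = x²/(0.0232 − x) = 1.51 × 10^-6.
Since Kb ≪ C₀, x ≈ √(Kb·C₀) = 1.87 × 10^-4 M.
pOH = 3.73, so pH = 14.00 − pOH = 10.27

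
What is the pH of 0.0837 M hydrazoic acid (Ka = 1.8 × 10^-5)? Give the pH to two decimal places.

pH = 2.91

HN3 ⇌ N3- + H+
Ka = [H+]²/(0.0837 − [H+]) = 1.8 × 10^-5
Neglecting [H+] in the denominator: [H+] = √(1.8 × 10^-5 × 0.0837) = 1.23 × 10^-3 M
pH = −log[H+] = −log(1.23 × 10^-3) = 2.91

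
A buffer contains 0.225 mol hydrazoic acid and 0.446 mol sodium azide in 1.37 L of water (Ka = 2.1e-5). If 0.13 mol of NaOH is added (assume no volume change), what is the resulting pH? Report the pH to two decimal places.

After neutralization: n(HN3) = 0.095 mol, n(N3-) = 0.576 mol.
pKa = −log(2.1 × 10^-5) = 4.678
Henderson–Hasselbalch with mole ratio 0.576/0.095: pH = 4.678 + (+0.783)

pH = 5.46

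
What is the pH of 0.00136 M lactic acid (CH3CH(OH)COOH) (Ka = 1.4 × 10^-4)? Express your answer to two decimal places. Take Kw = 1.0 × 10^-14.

pH = 3.43

CH3CH(OH)COOH ⇌ CH3CH(OH)COO- + H+
Ka = [H+]²/(0.00136 − [H+]) = 1.4 × 10^-4
Here C₀/Ka ≈ 9.71, so the small-[H+] approximation fails. Use the quadratic:
[H+] = [−0.00014 + √(0.00014² + 7.62e-07)]/2 = 3.72 × 10^-4 M
pH = −log[H+] = −log(3.72 × 10^-4) = 3.43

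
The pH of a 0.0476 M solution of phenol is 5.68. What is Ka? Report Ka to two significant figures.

Ka = 9.2 × 10^-11

[H+] = 10^(-5.68) = 2.09 × 10^-6 M
At equilibrium [HA] = 0.0476 − 2.09 × 10^-6 = 4.76 × 10^-2 M
Ka = [H+][A-]/[HA] = (2.09 × 10^-6)² / 4.76 × 10^-2 = 9.2 × 10^-11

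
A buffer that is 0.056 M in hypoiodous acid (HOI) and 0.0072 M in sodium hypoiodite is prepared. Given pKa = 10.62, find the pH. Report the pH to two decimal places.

Henderson–Hasselbalch: pH = pKa + log([OI-]/[HOI]) = 10.62 + log(0.0072/0.056)
pH = 10.62 + (-0.891) = 9.73

pH = 9.73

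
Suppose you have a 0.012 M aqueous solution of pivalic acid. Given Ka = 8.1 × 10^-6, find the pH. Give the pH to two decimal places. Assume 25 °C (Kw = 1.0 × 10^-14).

(CH3)3CCOOH ⇌ (CH3)3CCOO- + H+
Ka = [H+]²/(0.012 − [H+]) = 8.1 × 10^-6
Since Ka ≪ C₀, [H+] ≈ √(Ka·C₀) = 3.12 × 10^-4 M.
pH = −log[H+] = −log(3.12 × 10^-4) = 3.51

pH = 3.51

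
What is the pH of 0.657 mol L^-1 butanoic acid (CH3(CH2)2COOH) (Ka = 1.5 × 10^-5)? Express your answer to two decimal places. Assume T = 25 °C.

CH3(CH2)2COOH ⇌ CH3(CH2)2COO- + H+
Ka = [H+]²/(0.657 − [H+]) = 1.5 × 10^-5
Since Ka ≪ C₀, [H+] ≈ √(Ka·C₀) = 3.14 × 10^-3 M.
pH = −log(3.14 × 10^-3) = 2.50

pH = 2.50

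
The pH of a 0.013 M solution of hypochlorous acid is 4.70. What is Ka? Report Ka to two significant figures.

Ka = 3.1 × 10^-8

[H+] = 10^(-4.70) = 2.00 × 10^-5 M
At equilibrium [HA] = 0.013 − 2.00 × 10^-5 = 1.30 × 10^-2 M
Ka = [H+][A-]/[HA] = (2.00 × 10^-5)² / 1.30 × 10^-2 = 3.1 × 10^-8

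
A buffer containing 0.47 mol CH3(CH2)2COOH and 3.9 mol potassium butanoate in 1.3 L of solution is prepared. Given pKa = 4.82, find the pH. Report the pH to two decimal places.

pH = 5.74

Henderson–Hasselbalch: pH = pKa + log([CH3(CH2)2COO-]/[CH3(CH2)2COOH]) = 4.82 + log(3.9/0.47)
pH = 4.82 + (+0.919) = 5.74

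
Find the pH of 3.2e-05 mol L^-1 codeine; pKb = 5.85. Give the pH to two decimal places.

C18H21NO3 + H2O ⇌ C18H22NO3+ + OH-
Kb = 10^(−5.85) = 1.41 × 10^-6
From the ICE table, Kb = [OH-]²/(3.2e-05 − [OH-]) = 1.41 × 10^-6.
The 5% rule fails; solving [OH-]² + Kb·[OH-] − Kb·C₀ = 0 exactly:
[OH-] = (−Kb + √(Kb² + 4·Kb·C₀))/2 = 6.05 × 10^-6 M
pOH = −log(6.05 × 10^-6) = 5.22; pH = 14.00 − 5.22 = 8.78

pH = 8.78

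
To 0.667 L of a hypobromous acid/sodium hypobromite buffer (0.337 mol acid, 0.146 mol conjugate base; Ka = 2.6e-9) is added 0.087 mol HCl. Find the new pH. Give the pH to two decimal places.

pH = 7.73

After neutralization: n(HOBr) = 0.424 mol, n(OBr-) = 0.059 mol.
pKa = −log(2.6 × 10^-9) = 8.585
pH = pKa + log(n_OBr-/n_HOBr) = 8.585 + log(0.059/0.424) = 8.585 + (-0.857)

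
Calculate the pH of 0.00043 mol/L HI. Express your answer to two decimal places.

pH = 3.37

HI is a strong acid and dissociates completely, so [H+] = 0.00043 M.
pH = -log(0.00043) = 3.37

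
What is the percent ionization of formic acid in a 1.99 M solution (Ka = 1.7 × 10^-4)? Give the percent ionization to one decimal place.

HCOOH ⇌ HCOO- + H+; let x = [H+] at equilibrium.
x ≈ √(Ka·C₀) = √(1.7 × 10^-4 × 1.99) = 1.84 × 10^-2 M
% ionization = x/C₀ × 100% = 1.84 × 10^-2/1.99 × 100% = 0.9%

0.9%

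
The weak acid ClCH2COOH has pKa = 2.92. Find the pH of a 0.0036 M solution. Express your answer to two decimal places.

ClCH2COOH ⇌ ClCH2COO- + H+
Ka = 10^(−2.92) = 1.20 × 10^-3
Ka = x²/(0.0036 − x) = 1.20 × 10^-3
The 5% rule fails; solving x² + Ka·x − Ka·C₀ = 0 exactly:
x = (−Ka + √(Ka² + 4·Ka·C₀))/2 = 1.56 × 10^-3 M
pH = −log(1.56 × 10^-3) = 2.81

pH = 2.81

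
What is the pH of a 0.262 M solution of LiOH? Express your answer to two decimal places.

pH = 13.42

LiOH is a strong base; [OH-] = 0.262 M.
pOH = -log(0.262) = 0.58
pH = 14.00 - 0.58 = 13.42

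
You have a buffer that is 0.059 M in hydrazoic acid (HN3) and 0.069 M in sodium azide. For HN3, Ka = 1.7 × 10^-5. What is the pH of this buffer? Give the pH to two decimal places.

pKa = −log(1.7 × 10^-5) = 4.770
Henderson–Hasselbalch: pH = pKa + log([N3-]/[HN3]) = 4.770 + log(0.069/0.059)
pH = 4.770 + (+0.068) = 4.84

pH = 4.84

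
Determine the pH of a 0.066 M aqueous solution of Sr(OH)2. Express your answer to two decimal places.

Sr(OH)2 is a strong base (each formula unit releases 2 OH-); [OH-] = 0.132 M.
pOH = -log(0.132) = 0.88
pH = 14.00 - 0.88 = 13.12

pH = 13.12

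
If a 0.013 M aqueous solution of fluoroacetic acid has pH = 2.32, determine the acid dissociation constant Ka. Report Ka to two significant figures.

[H+] = 10^(-2.32) = 4.79 × 10^-3 M
At equilibrium [HA] = 0.013 − 4.79 × 10^-3 = 8.21 × 10^-3 M
Ka = [H+][A-]/[HA] = (4.79 × 10^-3)² / 8.21 × 10^-3 = 2.8 × 10^-3

Ka = 2.8 × 10^-3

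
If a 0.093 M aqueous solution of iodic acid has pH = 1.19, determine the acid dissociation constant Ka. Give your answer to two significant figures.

Ka = 1.5 × 10^-1

[H+] = 10^(-1.19) = 6.46 × 10^-2 M
At equilibrium [HA] = 0.093 − 6.46 × 10^-2 = 2.84 × 10^-2 M
Ka = [H+][A-]/[HA] = (6.46 × 10^-2)² / 2.84 × 10^-2 = 1.5 × 10^-1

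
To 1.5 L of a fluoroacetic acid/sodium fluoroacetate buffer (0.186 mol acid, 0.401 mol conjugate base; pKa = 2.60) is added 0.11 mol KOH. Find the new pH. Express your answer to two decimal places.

OH- converts FCH2COOH to FCH2COO-: FCH2COOH → 0.076 mol, FCH2COO- → 0.511 mol.
pH = pKa + log(n_FCH2COO-/n_FCH2COOH) = 2.60 + log(0.511/0.076) = 2.60 + (+0.828)

pH = 3.43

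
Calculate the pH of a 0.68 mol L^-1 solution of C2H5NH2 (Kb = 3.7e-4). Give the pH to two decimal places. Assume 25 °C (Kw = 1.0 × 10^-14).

pH = 12.20

C2H5NH2 + H2O ⇌ C2H5NH3+ + OH-
Kb = [OH-]²/(0.68 − [OH-]) = 3.7 × 10^-4
Assume [OH-] ≪ 0.68: [OH-] ≈ √(3.7 × 10^-4 × 0.68) = 1.59 × 10^-2 M
([OH-]/C₀ = 2.3% < 5%, so the approximation holds.)
pOH = −log(1.59 × 10^-2) = 1.80; pH = 14.00 − 1.80 = 12.20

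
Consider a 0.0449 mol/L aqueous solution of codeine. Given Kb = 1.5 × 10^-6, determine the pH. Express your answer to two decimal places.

C18H21NO3 + H2O ⇌ C18H22NO3+ + OH-
Kb = [OH-]²/(0.0449 − [OH-]) = 1.5 × 10^-6
Neglecting [OH-] in the denominator: [OH-] = √(1.5 × 10^-6 × 0.0449) = 2.60 × 10^-4 M
pOH = −log(2.60 × 10^-4) = 3.59; pH = 14.00 − 3.59 = 10.41

pH = 10.41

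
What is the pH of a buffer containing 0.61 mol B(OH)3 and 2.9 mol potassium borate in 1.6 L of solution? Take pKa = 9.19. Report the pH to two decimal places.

pH = 9.87

pH = pKa + log([A⁻]/[HA]) = 9.19 + log(2.9/0.61)
pH = 9.19 + (+0.677) = 9.87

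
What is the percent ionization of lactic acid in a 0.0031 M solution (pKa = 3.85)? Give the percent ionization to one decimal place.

19.2%

CH3CH(OH)COOH ⇌ CH3CH(OH)COO- + H+; let x = [H+] at equilibrium.
Ka = 10^(−3.85) = 1.41 × 10^-4
Solve x² + 0.000141x − 4.37e-07 = 0 → x = 5.94 × 10^-4 M
% ionization = x/C₀ × 100% = 5.94 × 10^-4/0.0031 × 100% = 19.2%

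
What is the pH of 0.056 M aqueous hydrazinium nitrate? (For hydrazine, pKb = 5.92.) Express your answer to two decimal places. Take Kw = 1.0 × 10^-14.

pH = 4.67

N2H5+ is the conjugate acid of the weak base N2H4.
Kb = 10^(−5.92) = 1.20 × 10^-6
Ka = Kw/Kb = 1.0×10^-14 / 1.20 × 10^-6 = 8.33 × 10^-9
Let x = [H+] at equilibrium. Ka = x²/(0.056 − x).
Neglecting x in the denominator: x = √(8.33 × 10^-9 × 0.056) = 2.16 × 10^-5 M
(x/C₀ = 0.039% < 5%, so the approximation holds.)
pH = −log[H+] = −log(2.16 × 10^-5) = 4.67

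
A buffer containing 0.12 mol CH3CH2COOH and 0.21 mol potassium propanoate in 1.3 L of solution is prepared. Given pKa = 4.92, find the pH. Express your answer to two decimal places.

pH = 5.16

Henderson–Hasselbalch: pH = pKa + log([CH3CH2COO-]/[CH3CH2COOH]) = 4.92 + log(0.21/0.12)
pH = 4.92 + (+0.243) = 5.16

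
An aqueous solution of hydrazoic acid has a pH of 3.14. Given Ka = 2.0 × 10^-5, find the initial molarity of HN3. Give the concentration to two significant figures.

C₀ = 2.7 × 10^-2 M

[H+] = 10^(-3.14) = 7.24 × 10^-4 M = x
Ka = x²/(C₀ − x) ⇒ C₀ = x + x²/Ka
C₀ = 7.24 × 10^-4 + (7.24 × 10^-4)²/(2.0 × 10^-5) = 2.69 × 10^-2 M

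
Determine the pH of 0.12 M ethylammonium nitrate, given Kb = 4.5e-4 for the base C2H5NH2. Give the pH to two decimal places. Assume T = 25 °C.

C2H5NH3+ is the conjugate acid of the weak base C2H5NH2.
Ka = Kw/Kb = 1.0×10^-14 / 4.5 × 10^-4 = 2.22 × 10^-11
From the ICE table, Ka = x²/(0.12 − x) = 2.22 × 10^-11.
Since Ka ≪ C₀, x ≈ √(Ka·C₀) = 1.63 × 10^-6 M.
Check: 0.0014% ionized — well under 5%, approximation valid.
pH = −log[H+] = −log(1.63 × 10^-6) = 5.79

pH = 5.79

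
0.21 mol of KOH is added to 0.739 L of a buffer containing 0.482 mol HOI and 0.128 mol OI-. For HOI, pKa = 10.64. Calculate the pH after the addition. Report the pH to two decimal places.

pH = 10.73

OH- converts HOI to OI-: HOI → 0.272 mol, OI- → 0.338 mol.
Henderson–Hasselbalch with mole ratio 0.338/0.272: pH = 10.64 + (+0.094)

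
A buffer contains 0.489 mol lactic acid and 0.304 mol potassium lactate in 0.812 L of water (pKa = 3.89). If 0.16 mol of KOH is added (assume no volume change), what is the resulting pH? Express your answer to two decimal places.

After neutralization: n(CH3CH(OH)COOH) = 0.329 mol, n(CH3CH(OH)COO-) = 0.464 mol.
pH = pKa + log([A⁻]/[HA]) = 3.89 + log(0.464/0.329) = 3.89 +0.149

pH = 4.04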